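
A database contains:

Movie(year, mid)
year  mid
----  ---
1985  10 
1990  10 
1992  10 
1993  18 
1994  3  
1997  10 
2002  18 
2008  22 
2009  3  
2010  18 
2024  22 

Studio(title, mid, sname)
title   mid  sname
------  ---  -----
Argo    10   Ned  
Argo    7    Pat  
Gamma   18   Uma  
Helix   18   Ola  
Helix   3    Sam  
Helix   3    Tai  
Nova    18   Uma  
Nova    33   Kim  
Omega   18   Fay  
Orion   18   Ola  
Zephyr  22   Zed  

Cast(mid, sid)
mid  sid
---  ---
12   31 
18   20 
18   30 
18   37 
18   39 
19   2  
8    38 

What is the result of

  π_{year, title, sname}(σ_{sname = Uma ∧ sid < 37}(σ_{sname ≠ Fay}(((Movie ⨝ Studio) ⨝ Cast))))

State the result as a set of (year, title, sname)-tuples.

{(1993, Gamma, Uma), (1993, Nova, Uma), (2002, Gamma, Uma), (2002, Nova, Uma), (2010, Gamma, Uma), (2010, Nova, Uma)}

Movie ⋈ Studio (natural join on mid): {(1985, 10, Argo, Ned), (1990, 10, Argo, Ned), (1992, 10, Argo, Ned), (1993, 18, Gamma, Uma), (1993, 18, Helix, Ola), (1993, 18, Nova, Uma), (1993, 18, Omega, Fay), (1993, 18, Orion, Ola), (1994, 3, Helix, Sam), (1994, 3, Helix, Tai), (1997, 10, Argo, Ned), (2002, 18, Gamma, Uma), (2002, 18, Helix, Ola), (2002, 18, Nova, Uma), (2002, 18, Omega, Fay), (2002, 18, Orion, Ola), (2008, 22, Zephyr, Zed), (2009, 3, Helix, Sam), (2009, 3, Helix, Tai), (2010, 18, Gamma, Uma), (2010, 18, Helix, Ola), (2010, 18, Nova, Uma), (2010, 18, Omega, Fay), (2010, 18, Orion, Ola), (2024, 22, Zephyr, Zed)}
(Movie ⨝ Studio) ⋈ Cast (natural join on mid): {(1993, 18, Gamma, Uma, 20), (1993, 18, Gamma, Uma, 30), (1993, 18, Gamma, Uma, 37), (1993, 18, Gamma, Uma, 39), (1993, 18, Helix, Ola, 20), (1993, 18, Helix, Ola, 30), (1993, 18, Helix, Ola, 37), (1993, 18, Helix, Ola, 39), (1993, 18, Nova, Uma, 20), (1993, 18, Nova, Uma, 30), (1993, 18, Nova, Uma, 37), (1993, 18, Nova, Uma, 39), (1993, 18, Omega, Fay, 20), (1993, 18, Omega, Fay, 30), (1993, 18, Omega, Fay, 37), (1993, 18, Omega, Fay, 39), (1993, 18, Orion, Ola, 20), (1993, 18, Orion, Ola, 30), (1993, 18, Orion, Ola, 37), (1993, 18, Orion, Ola, 39), (2002, 18, Gamma, Uma, 20), (2002, 18, Gamma, Uma, 30), (2002, 18, Gamma, Uma, 37), (2002, 18, Gamma, Uma, 39), (2002, 18, Helix, Ola, 20), (2002, 18, Helix, Ola, 30), (2002, 18, Helix, Ola, 37), (2002, 18, Helix, Ola, 39), (2002, 18, Nova, Uma, 20), (2002, 18, Nova, Uma, 30), (2002, 18, Nova, Uma, 37), (2002, 18, Nova, Uma, 39), (2002, 18, Omega, Fay, 20), (2002, 18, Omega, Fay, 30), (2002, 18, Omega, Fay, 37), (2002, 18, Omega, Fay, 39), (2002, 18, Orion, Ola, 20), (2002, 18, Orion, Ola, 30), (2002, 18, Orion, Ola, 37), (2002, 18, Orion, Ola, 39), (2010, 18, Gamma, Uma, 20), (2010, 18, Gamma, Uma, 30), (2010, 18, Gamma, Uma, 37), (2010, 18, Gamma, Uma, 39), (2010, 18, Helix, Ola, 20), (2010, 18, Helix, Ola, 30), (2010, 18, Helix, Ola, 37), (2010, 18, Helix, Ola, 39), (2010, 18, Nova, Uma, 20), (2010, 18, Nova, Uma, 30), (2010, 18, Nova, Uma, 37), (2010, 18, Nova, Uma, 39), (2010, 18, Omega, Fay, 20), (2010, 18, Omega, Fay, 30), (2010, 18, Omega, Fay, 37), (2010, 18, Omega, Fay, 39), (2010, 18, Orion, Ola, 20), (2010, 18, Orion, Ola, 30), (2010, 18, Orion, Ola, 37), (2010, 18, Orion, Ola, 39)}
Selection sname ≠ Fay: {(1993, 18, Gamma, Uma, 20), (1993, 18, Gamma, Uma, 30), (1993, 18, Gamma, Uma, 37), (1993, 18, Gamma, Uma, 39), (1993, 18, Helix, Ola, 20), (1993, 18, Helix, Ola, 30), (1993, 18, Helix, Ola, 37), (1993, 18, Helix, Ola, 39), (1993, 18, Nova, Uma, 20), (1993, 18, Nova, Uma, 30), (1993, 18, Nova, Uma, 37), (1993, 18, Nova, Uma, 39), (1993, 18, Orion, Ola, 20), (1993, 18, Orion, Ola, 30), (1993, 18, Orion, Ola, 37), (1993, 18, Orion, Ola, 39), (2002, 18, Gamma, Uma, 20), (2002, 18, Gamma, Uma, 30), (2002, 18, Gamma, Uma, 37), (2002, 18, Gamma, Uma, 39), (2002, 18, Helix, Ola, 20), (2002, 18, Helix, Ola, 30), (2002, 18, Helix, Ola, 37), (2002, 18, Helix, Ola, 39), (2002, 18, Nova, Uma, 20), (2002, 18, Nova, Uma, 30), (2002, 18, Nova, Uma, 37), (2002, 18, Nova, Uma, 39), (2002, 18, Orion, Ola, 20), (2002, 18, Orion, Ola, 30), (2002, 18, Orion, Ola, 37), (2002, 18, Orion, Ola, 39), (2010, 18, Gamma, Uma, 20), (2010, 18, Gamma, Uma, 30), (2010, 18, Gamma, Uma, 37), (2010, 18, Gamma, Uma, 39), (2010, 18, Helix, Ola, 20), (2010, 18, Helix, Ola, 30), (2010, 18, Helix, Ola, 37), (2010, 18, Helix, Ola, 39), (2010, 18, Nova, Uma, 20), (2010, 18, Nova, Uma, 30), (2010, 18, Nova, Uma, 37), (2010, 18, Nova, Uma, 39), (2010, 18, Orion, Ola, 20), (2010, 18, Orion, Ola, 30), (2010, 18, Orion, Ola, 37), (2010, 18, Orion, Ola, 39)}
Selection sname = Uma ∧ sid < 37: {(1993, 18, Gamma, Uma, 20), (1993, 18, Gamma, Uma, 30), (1993, 18, Nova, Uma, 20), (1993, 18, Nova, Uma, 30), (2002, 18, Gamma, Uma, 20), (2002, 18, Gamma, Uma, 30), (2002, 18, Nova, Uma, 20), (2002, 18, Nova, Uma, 30), (2010, 18, Gamma, Uma, 20), (2010, 18, Gamma, Uma, 30), (2010, 18, Nova, Uma, 20), (2010, 18, Nova, Uma, 30)}
π[year, title, sname]: project onto (year, title, sname) (6 duplicate(s) eliminated) → {(1993, Gamma, Uma), (1993, Nova, Uma), (2002, Gamma, Uma), (2002, Nova, Uma), (2010, Gamma, Uma), (2010, Nova, Uma)}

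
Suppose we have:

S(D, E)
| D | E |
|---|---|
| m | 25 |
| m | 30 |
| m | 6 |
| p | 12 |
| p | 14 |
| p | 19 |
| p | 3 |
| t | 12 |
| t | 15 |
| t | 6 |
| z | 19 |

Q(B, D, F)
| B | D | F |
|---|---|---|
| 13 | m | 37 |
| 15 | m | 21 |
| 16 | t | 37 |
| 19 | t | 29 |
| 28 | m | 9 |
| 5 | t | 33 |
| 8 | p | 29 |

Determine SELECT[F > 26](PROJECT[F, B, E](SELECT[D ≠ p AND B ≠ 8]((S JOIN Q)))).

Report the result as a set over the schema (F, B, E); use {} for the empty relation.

Joining S and Q on D yields {(m, 25, 13, 37), (m, 25, 15, 21), (m, 25, 28, 9), (m, 30, 13, 37), (m, 30, 15, 21), (m, 30, 28, 9), (m, 6, 13, 37), (m, 6, 15, 21), (m, 6, 28, 9), (p, 12, 8, 29), (p, 14, 8, 29), (p, 19, 8, 29), (p, 3, 8, 29), (t, 12, 16, 37), (t, 12, 19, 29), (t, 12, 5, 33), (t, 15, 16, 37), (t, 15, 19, 29), (t, 15, 5, 33), (t, 6, 16, 37), (t, 6, 19, 29), (t, 6, 5, 33)}.
Selection D ≠ p AND B ≠ 8: {(m, 25, 13, 37), (m, 25, 15, 21), (m, 25, 28, 9), (m, 30, 13, 37), (m, 30, 15, 21), (m, 30, 28, 9), (m, 6, 13, 37), (m, 6, 15, 21), (m, 6, 28, 9), (t, 12, 16, 37), (t, 12, 19, 29), (t, 12, 5, 33), (t, 15, 16, 37), (t, 15, 19, 29), (t, 15, 5, 33), (t, 6, 16, 37), (t, 6, 19, 29), (t, 6, 5, 33)}
π_{F, B, E} gives {(21, 15, 25), (21, 15, 30), (21, 15, 6), (29, 19, 12), (29, 19, 15), (29, 19, 6), (33, 5, 12), (33, 5, 15), (33, 5, 6), (37, 13, 25), (37, 13, 30), (37, 13, 6), (37, 16, 12), (37, 16, 15), (37, 16, 6), (9, 28, 25), (9, 28, 30), (9, 28, 6)}.
Selection F > 26: {(29, 19, 12), (29, 19, 15), (29, 19, 6), (33, 5, 12), (33, 5, 15), (33, 5, 6), (37, 13, 25), (37, 13, 30), (37, 13, 6), (37, 16, 12), (37, 16, 15), (37, 16, 6)}

{(29, 19, 12), (29, 19, 15), (29, 19, 6), (33, 5, 12), (33, 5, 15), (33, 5, 6), (37, 13, 25), (37, 13, 30), (37, 13, 6), (37, 16, 12), (37, 16, 15), (37, 16, 6)}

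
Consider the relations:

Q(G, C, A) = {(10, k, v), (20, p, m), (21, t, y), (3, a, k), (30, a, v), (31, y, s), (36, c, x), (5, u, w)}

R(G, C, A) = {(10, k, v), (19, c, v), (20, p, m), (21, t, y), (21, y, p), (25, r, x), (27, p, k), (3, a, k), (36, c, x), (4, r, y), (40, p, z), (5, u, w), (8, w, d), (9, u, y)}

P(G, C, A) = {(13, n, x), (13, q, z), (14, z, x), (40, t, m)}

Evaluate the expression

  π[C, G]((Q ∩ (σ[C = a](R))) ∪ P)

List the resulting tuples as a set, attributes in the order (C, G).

{(a, 3), (n, 13), (q, 13), (t, 40), (z, 14)}

Filtering on C = a leaves {(3, a, k)}.
Set intersection of the two operands is {(3, a, k)}.
Set union of the two operands is {(13, n, x), (13, q, z), (14, z, x), (3, a, k), (40, t, m)}.
Keep only column(s) C, G: {(a, 3), (n, 13), (q, 13), (t, 40), (z, 14)}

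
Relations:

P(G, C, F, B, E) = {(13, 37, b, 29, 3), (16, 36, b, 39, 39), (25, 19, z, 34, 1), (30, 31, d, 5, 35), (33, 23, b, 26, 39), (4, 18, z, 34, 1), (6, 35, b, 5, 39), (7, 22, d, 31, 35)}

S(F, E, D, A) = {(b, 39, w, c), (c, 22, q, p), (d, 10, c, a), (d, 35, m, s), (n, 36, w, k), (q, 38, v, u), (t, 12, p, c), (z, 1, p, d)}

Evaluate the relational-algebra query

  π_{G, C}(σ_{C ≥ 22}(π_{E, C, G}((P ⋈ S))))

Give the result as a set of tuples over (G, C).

{(16, 36), (30, 31), (33, 23), (6, 35), (7, 22)}

Joining P and S on F, E yields {(16, 36, b, 39, 39, w, c), (25, 19, z, 34, 1, p, d), (30, 31, d, 5, 35, m, s), (33, 23, b, 26, 39, w, c), (4, 18, z, 34, 1, p, d), (6, 35, b, 5, 39, w, c), (7, 22, d, 31, 35, m, s)}.
π_{E, C, G} gives {(1, 18, 4), (1, 19, 25), (35, 22, 7), (35, 31, 30), (39, 23, 33), (39, 35, 6), (39, 36, 16)}.
σ[C ≥ 22]: keep tuples satisfying C ≥ 22 → {(35, 22, 7), (35, 31, 30), (39, 23, 33), (39, 35, 6), (39, 36, 16)}
π_{G, C} gives {(16, 36), (30, 31), (33, 23), (6, 35), (7, 22)}.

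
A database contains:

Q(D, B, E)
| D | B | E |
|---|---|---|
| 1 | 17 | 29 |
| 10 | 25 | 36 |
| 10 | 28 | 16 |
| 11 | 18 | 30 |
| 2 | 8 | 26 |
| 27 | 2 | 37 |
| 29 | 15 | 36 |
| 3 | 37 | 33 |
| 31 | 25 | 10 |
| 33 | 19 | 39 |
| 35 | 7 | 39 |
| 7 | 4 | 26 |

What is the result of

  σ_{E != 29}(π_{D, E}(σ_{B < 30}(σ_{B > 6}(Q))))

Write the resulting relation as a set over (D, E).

{(10, 16), (10, 36), (11, 30), (2, 26), (29, 36), (31, 10), (33, 39), (35, 39)}

Selection B > 6: {(1, 17, 29), (10, 25, 36), (10, 28, 16), (11, 18, 30), (2, 8, 26), (29, 15, 36), (3, 37, 33), (31, 25, 10), (33, 19, 39), (35, 7, 39)}
Selection B < 30: {(1, 17, 29), (10, 25, 36), (10, 28, 16), (11, 18, 30), (2, 8, 26), (29, 15, 36), (31, 25, 10), (33, 19, 39), (35, 7, 39)}
Projecting to D, E: {(1, 29), (10, 16), (10, 36), (11, 30), (2, 26), (29, 36), (31, 10), (33, 39), (35, 39)}
Selection E != 29: {(10, 16), (10, 36), (11, 30), (2, 26), (29, 36), (31, 10), (33, 39), (35, 39)}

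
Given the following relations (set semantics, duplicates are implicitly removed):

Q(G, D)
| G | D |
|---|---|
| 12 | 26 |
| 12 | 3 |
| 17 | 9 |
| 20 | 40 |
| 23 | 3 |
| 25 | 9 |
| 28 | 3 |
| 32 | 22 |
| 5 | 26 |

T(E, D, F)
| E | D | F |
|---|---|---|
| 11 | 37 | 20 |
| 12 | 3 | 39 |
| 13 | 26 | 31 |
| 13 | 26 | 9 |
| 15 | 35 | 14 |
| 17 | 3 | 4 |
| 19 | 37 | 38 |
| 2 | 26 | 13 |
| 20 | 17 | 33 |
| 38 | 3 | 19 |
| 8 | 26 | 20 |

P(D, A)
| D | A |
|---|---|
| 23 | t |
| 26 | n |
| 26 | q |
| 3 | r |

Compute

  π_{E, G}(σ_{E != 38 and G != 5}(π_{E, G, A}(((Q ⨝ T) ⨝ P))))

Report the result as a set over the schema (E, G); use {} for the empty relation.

Q ⋈ T (natural join on D): {(12, 26, 13, 31), (12, 26, 13, 9), (12, 26, 2, 13), (12, 26, 8, 20), (12, 3, 12, 39), (12, 3, 17, 4), (12, 3, 38, 19), (23, 3, 12, 39), (23, 3, 17, 4), (23, 3, 38, 19), (28, 3, 12, 39), (28, 3, 17, 4), (28, 3, 38, 19), (5, 26, 13, 31), (5, 26, 13, 9), (5, 26, 2, 13), (5, 26, 8, 20)}
(Q ⨝ T) ⋈ P (natural join on D): {(12, 26, 13, 31, n), (12, 26, 13, 31, q), (12, 26, 13, 9, n), (12, 26, 13, 9, q), (12, 26, 2, 13, n), (12, 26, 2, 13, q), (12, 26, 8, 20, n), (12, 26, 8, 20, q), (12, 3, 12, 39, r), (12, 3, 17, 4, r), (12, 3, 38, 19, r), (23, 3, 12, 39, r), (23, 3, 17, 4, r), (23, 3, 38, 19, r), (28, 3, 12, 39, r), (28, 3, 17, 4, r), (28, 3, 38, 19, r), (5, 26, 13, 31, n), (5, 26, 13, 31, q), (5, 26, 13, 9, n), (5, 26, 13, 9, q), (5, 26, 2, 13, n), (5, 26, 2, 13, q), (5, 26, 8, 20, n), (5, 26, 8, 20, q)}
Projecting to E, G, A (4 duplicate(s) eliminated): {(12, 12, r), (12, 23, r), (12, 28, r), (13, 12, n), (13, 12, q), (13, 5, n), (13, 5, q), (17, 12, r), (17, 23, r), (17, 28, r), (2, 12, n), (2, 12, q), (2, 5, n), (2, 5, q), (38, 12, r), (38, 23, r), (38, 28, r), (8, 12, n), (8, 12, q), (8, 5, n), (8, 5, q)}
Filtering on E != 38 and G != 5 leaves {(12, 12, r), (12, 23, r), (12, 28, r), (13, 12, n), (13, 12, q), (17, 12, r), (17, 23, r), (17, 28, r), (2, 12, n), (2, 12, q), (8, 12, n), (8, 12, q)}.
Projecting to E, G (3 duplicate(s) eliminated): {(12, 12), (12, 23), (12, 28), (13, 12), (17, 12), (17, 23), (17, 28), (2, 12), (8, 12)}

{(12, 12), (12, 23), (12, 28), (13, 12), (17, 12), (17, 23), (17, 28), (2, 12), (8, 12)}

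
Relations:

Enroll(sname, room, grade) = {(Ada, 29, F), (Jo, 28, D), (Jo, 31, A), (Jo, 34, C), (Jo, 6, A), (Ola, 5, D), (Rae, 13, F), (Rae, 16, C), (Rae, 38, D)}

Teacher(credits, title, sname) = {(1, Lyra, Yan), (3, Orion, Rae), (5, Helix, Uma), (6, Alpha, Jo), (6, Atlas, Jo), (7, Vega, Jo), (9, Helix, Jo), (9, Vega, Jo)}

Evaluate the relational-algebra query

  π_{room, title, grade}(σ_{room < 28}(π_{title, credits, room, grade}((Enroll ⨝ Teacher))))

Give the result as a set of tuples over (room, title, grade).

{(13, Orion, F), (16, Orion, C), (6, Alpha, A), (6, Atlas, A), (6, Helix, A), (6, Vega, A)}

Enroll ⋈ Teacher (natural join on sname): {(Jo, 28, D, 6, Alpha), (Jo, 28, D, 6, Atlas), (Jo, 28, D, 7, Vega), (Jo, 28, D, 9, Helix), (Jo, 28, D, 9, Vega), (Jo, 31, A, 6, Alpha), (Jo, 31, A, 6, Atlas), (Jo, 31, A, 7, Vega), (Jo, 31, A, 9, Helix), (Jo, 31, A, 9, Vega), (Jo, 34, C, 6, Alpha), (Jo, 34, C, 6, Atlas), (Jo, 34, C, 7, Vega), (Jo, 34, C, 9, Helix), (Jo, 34, C, 9, Vega), (Jo, 6, A, 6, Alpha), (Jo, 6, A, 6, Atlas), (Jo, 6, A, 7, Vega), (Jo, 6, A, 9, Helix), (Jo, 6, A, 9, Vega), (Rae, 13, F, 3, Orion), (Rae, 16, C, 3, Orion), (Rae, 38, D, 3, Orion)}
π[title, credits, room, grade]: project onto (title, credits, room, grade) → {(Alpha, 6, 28, D), (Alpha, 6, 31, A), (Alpha, 6, 34, C), (Alpha, 6, 6, A), (Atlas, 6, 28, D), (Atlas, 6, 31, A), (Atlas, 6, 34, C), (Atlas, 6, 6, A), (Helix, 9, 28, D), (Helix, 9, 31, A), (Helix, 9, 34, C), (Helix, 9, 6, A), (Orion, 3, 13, F), (Orion, 3, 16, C), (Orion, 3, 38, D), (Vega, 7, 28, D), (Vega, 7, 31, A), (Vega, 7, 34, C), (Vega, 7, 6, A), (Vega, 9, 28, D), (Vega, 9, 31, A), (Vega, 9, 34, C), (Vega, 9, 6, A)}
Selection room < 28: {(Alpha, 6, 6, A), (Atlas, 6, 6, A), (Helix, 9, 6, A), (Orion, 3, 13, F), (Orion, 3, 16, C), (Vega, 7, 6, A), (Vega, 9, 6, A)}
π[room, title, grade]: project onto (room, title, grade) (1 duplicate(s) eliminated) → {(13, Orion, F), (16, Orion, C), (6, Alpha, A), (6, Atlas, A), (6, Helix, A), (6, Vega, A)}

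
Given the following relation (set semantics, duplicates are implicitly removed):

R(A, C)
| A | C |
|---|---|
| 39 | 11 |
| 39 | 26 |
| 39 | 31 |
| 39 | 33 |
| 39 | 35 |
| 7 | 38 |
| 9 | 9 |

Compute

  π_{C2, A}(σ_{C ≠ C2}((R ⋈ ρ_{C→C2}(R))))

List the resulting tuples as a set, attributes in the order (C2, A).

ρ[C→C2]: schema becomes (A, C2); tuples unchanged.
Joining R and ρ_{C→C2}(R) on A yields {(39, 11, 11), (39, 11, 26), (39, 11, 31), (39, 11, 33), (39, 11, 35), (39, 26, 11), (39, 26, 26), (39, 26, 31), (39, 26, 33), (39, 26, 35), (39, 31, 11), (39, 31, 26), (39, 31, 31), (39, 31, 33), (39, 31, 35), (39, 33, 11), (39, 33, 26), (39, 33, 31), (39, 33, 33), (39, 33, 35), (39, 35, 11), (39, 35, 26), (39, 35, 31), (39, 35, 33), (39, 35, 35), (7, 38, 38), (9, 9, 9)}.
Filtering on C ≠ C2 leaves {(39, 11, 26), (39, 11, 31), (39, 11, 33), (39, 11, 35), (39, 26, 11), (39, 26, 31), (39, 26, 33), (39, 26, 35), (39, 31, 11), (39, 31, 26), (39, 31, 33), (39, 31, 35), (39, 33, 11), (39, 33, 26), (39, 33, 31), (39, 33, 35), (39, 35, 11), (39, 35, 26), (39, 35, 31), (39, 35, 33)}.
π[C2, A]: project onto (C2, A) (15 duplicate(s) eliminated) → {(11, 39), (26, 39), (31, 39), (33, 39), (35, 39)}

{(11, 39), (26, 39), (31, 39), (33, 39), (35, 39)}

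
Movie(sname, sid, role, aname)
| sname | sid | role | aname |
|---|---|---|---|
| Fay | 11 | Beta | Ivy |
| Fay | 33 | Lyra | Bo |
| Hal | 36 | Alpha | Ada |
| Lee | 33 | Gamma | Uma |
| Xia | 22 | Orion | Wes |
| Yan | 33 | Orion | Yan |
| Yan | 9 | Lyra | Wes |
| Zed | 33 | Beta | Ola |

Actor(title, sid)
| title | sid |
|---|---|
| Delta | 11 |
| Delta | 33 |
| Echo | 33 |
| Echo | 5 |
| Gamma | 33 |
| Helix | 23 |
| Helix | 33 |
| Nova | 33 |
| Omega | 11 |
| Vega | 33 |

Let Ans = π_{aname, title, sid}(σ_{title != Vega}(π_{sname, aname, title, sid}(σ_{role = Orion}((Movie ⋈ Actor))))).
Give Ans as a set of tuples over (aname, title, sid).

{(Yan, Delta, 33), (Yan, Echo, 33), (Yan, Gamma, 33), (Yan, Helix, 33), (Yan, Nova, 33)}

Joining Movie and Actor on sid yields {(Fay, 11, Beta, Ivy, Delta), (Fay, 11, Beta, Ivy, Omega), (Fay, 33, Lyra, Bo, Delta), (Fay, 33, Lyra, Bo, Echo), (Fay, 33, Lyra, Bo, Gamma), (Fay, 33, Lyra, Bo, Helix), (Fay, 33, Lyra, Bo, Nova), (Fay, 33, Lyra, Bo, Vega), (Lee, 33, Gamma, Uma, Delta), (Lee, 33, Gamma, Uma, Echo), (Lee, 33, Gamma, Uma, Gamma), (Lee, 33, Gamma, Uma, Helix), (Lee, 33, Gamma, Uma, Nova), (Lee, 33, Gamma, Uma, Vega), (Yan, 33, Orion, Yan, Delta), (Yan, 33, Orion, Yan, Echo), (Yan, 33, Orion, Yan, Gamma), (Yan, 33, Orion, Yan, Helix), (Yan, 33, Orion, Yan, Nova), (Yan, 33, Orion, Yan, Vega), (Zed, 33, Beta, Ola, Delta), (Zed, 33, Beta, Ola, Echo), (Zed, 33, Beta, Ola, Gamma), (Zed, 33, Beta, Ola, Helix), (Zed, 33, Beta, Ola, Nova), (Zed, 33, Beta, Ola, Vega)}.
Filtering on role = Orion leaves {(Yan, 33, Orion, Yan, Delta), (Yan, 33, Orion, Yan, Echo), (Yan, 33, Orion, Yan, Gamma), (Yan, 33, Orion, Yan, Helix), (Yan, 33, Orion, Yan, Nova), (Yan, 33, Orion, Yan, Vega)}.
π[sname, aname, title, sid]: project onto (sname, aname, title, sid) → {(Yan, Yan, Delta, 33), (Yan, Yan, Echo, 33), (Yan, Yan, Gamma, 33), (Yan, Yan, Helix, 33), (Yan, Yan, Nova, 33), (Yan, Yan, Vega, 33)}
Filtering on title != Vega leaves {(Yan, Yan, Delta, 33), (Yan, Yan, Echo, 33), (Yan, Yan, Gamma, 33), (Yan, Yan, Helix, 33), (Yan, Yan, Nova, 33)}.
π[aname, title, sid]: project onto (aname, title, sid) → {(Yan, Delta, 33), (Yan, Echo, 33), (Yan, Gamma, 33), (Yan, Helix, 33), (Yan, Nova, 33)}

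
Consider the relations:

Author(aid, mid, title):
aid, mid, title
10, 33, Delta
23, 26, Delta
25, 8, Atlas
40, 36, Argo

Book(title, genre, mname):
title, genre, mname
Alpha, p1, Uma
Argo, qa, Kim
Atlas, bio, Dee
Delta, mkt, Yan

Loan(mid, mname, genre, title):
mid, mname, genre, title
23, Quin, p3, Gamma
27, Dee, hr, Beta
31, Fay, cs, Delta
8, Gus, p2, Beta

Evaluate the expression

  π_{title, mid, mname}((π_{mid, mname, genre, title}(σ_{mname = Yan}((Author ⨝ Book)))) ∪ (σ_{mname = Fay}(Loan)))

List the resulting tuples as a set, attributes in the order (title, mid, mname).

Natural join on title: {(10, 33, Delta, mkt, Yan), (23, 26, Delta, mkt, Yan), (25, 8, Atlas, bio, Dee), (40, 36, Argo, qa, Kim)}
Filtering on mname = Yan leaves {(10, 33, Delta, mkt, Yan), (23, 26, Delta, mkt, Yan)}.
Keep only column(s) mid, mname, genre, title: {(26, Yan, mkt, Delta), (33, Yan, mkt, Delta)}
Filtering on mname = Fay leaves {(31, Fay, cs, Delta)}.
Set union of the two operands is {(26, Yan, mkt, Delta), (31, Fay, cs, Delta), (33, Yan, mkt, Delta)}.
Keep only column(s) title, mid, mname: {(Delta, 26, Yan), (Delta, 31, Fay), (Delta, 33, Yan)}

{(Delta, 26, Yan), (Delta, 31, Fay), (Delta, 33, Yan)}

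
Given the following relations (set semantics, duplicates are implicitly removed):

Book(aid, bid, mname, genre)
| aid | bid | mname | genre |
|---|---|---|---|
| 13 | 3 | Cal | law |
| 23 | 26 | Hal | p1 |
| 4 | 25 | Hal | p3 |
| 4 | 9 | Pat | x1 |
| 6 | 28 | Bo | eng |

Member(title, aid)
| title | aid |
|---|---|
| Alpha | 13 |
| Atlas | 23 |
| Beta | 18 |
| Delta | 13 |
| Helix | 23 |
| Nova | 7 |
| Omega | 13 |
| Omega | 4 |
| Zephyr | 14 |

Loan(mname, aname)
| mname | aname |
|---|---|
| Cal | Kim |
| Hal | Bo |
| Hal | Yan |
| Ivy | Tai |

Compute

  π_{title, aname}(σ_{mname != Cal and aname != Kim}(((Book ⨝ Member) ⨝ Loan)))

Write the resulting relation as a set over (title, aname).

{(Atlas, Bo), (Atlas, Yan), (Helix, Bo), (Helix, Yan), (Omega, Bo), (Omega, Yan)}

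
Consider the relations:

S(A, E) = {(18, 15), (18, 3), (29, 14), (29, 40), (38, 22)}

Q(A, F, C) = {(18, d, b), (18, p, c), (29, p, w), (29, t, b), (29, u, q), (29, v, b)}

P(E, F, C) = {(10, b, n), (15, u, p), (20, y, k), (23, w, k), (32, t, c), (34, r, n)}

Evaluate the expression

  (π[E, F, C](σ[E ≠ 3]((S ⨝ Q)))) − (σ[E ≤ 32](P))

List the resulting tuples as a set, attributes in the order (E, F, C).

Natural join on A: {(18, 15, d, b), (18, 15, p, c), (18, 3, d, b), (18, 3, p, c), (29, 14, p, w), (29, 14, t, b), (29, 14, u, q), (29, 14, v, b), (29, 40, p, w), (29, 40, t, b), (29, 40, u, q), (29, 40, v, b)}
Selection E ≠ 3: {(18, 15, d, b), (18, 15, p, c), (29, 14, p, w), (29, 14, t, b), (29, 14, u, q), (29, 14, v, b), (29, 40, p, w), (29, 40, t, b), (29, 40, u, q), (29, 40, v, b)}
π_{E, F, C} gives {(14, p, w), (14, t, b), (14, u, q), (14, v, b), (15, d, b), (15, p, c), (40, p, w), (40, t, b), (40, u, q), (40, v, b)}.
Selection E ≤ 32: {(10, b, n), (15, u, p), (20, y, k), (23, w, k), (32, t, c)}
Difference: {(14, p, w), (14, t, b), (14, u, q), (14, v, b), (15, d, b), (15, p, c), (40, p, w), (40, t, b), (40, u, q), (40, v, b)} with {(10, b, n), (15, u, p), (20, y, k), (23, w, k), (32, t, c)} → {(14, p, w), (14, t, b), (14, u, q), (14, v, b), (15, d, b), (15, p, c), (40, p, w), (40, t, b), (40, u, q), (40, v, b)}

{(14, p, w), (14, t, b), (14, u, q), (14, v, b), (15, d, b), (15, p, c), (40, p, w), (40, t, b), (40, u, q), (40, v, b)}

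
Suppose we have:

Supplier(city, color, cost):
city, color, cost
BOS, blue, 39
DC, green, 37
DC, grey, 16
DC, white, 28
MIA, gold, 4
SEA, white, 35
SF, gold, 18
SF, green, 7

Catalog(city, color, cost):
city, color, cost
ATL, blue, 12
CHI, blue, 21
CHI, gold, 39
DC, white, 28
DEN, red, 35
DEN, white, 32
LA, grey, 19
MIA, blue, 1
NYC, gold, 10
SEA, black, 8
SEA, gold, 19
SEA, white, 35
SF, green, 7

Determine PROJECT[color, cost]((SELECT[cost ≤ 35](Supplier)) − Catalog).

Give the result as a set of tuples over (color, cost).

{(gold, 18), (gold, 4), (grey, 16)}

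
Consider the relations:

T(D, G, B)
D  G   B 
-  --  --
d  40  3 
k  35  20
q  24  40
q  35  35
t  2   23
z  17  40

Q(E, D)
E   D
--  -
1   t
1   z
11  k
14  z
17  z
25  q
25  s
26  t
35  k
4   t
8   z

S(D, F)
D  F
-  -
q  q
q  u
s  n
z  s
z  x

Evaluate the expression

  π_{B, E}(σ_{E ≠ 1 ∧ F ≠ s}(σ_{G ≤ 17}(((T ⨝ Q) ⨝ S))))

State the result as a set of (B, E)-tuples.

{(40, 14), (40, 17), (40, 8)}

T ⋈ Q (natural join on D): {(k, 35, 20, 11), (k, 35, 20, 35), (q, 24, 40, 25), (q, 35, 35, 25), (t, 2, 23, 1), (t, 2, 23, 26), (t, 2, 23, 4), (z, 17, 40, 1), (z, 17, 40, 14), (z, 17, 40, 17), (z, 17, 40, 8)}
(T ⨝ Q) ⋈ S (natural join on D): {(q, 24, 40, 25, q), (q, 24, 40, 25, u), (q, 35, 35, 25, q), (q, 35, 35, 25, u), (z, 17, 40, 1, s), (z, 17, 40, 1, x), (z, 17, 40, 14, s), (z, 17, 40, 14, x), (z, 17, 40, 17, s), (z, 17, 40, 17, x), (z, 17, 40, 8, s), (z, 17, 40, 8, x)}
Apply σ_{G ≤ 17}; surviving tuples: {(z, 17, 40, 1, s), (z, 17, 40, 1, x), (z, 17, 40, 14, s), (z, 17, 40, 14, x), (z, 17, 40, 17, s), (z, 17, 40, 17, x), (z, 17, 40, 8, s), (z, 17, 40, 8, x)}
Apply σ_{E ≠ 1 ∧ F ≠ s}; surviving tuples: {(z, 17, 40, 14, x), (z, 17, 40, 17, x), (z, 17, 40, 8, x)}
π[B, E]: project onto (B, E) → {(40, 14), (40, 17), (40, 8)}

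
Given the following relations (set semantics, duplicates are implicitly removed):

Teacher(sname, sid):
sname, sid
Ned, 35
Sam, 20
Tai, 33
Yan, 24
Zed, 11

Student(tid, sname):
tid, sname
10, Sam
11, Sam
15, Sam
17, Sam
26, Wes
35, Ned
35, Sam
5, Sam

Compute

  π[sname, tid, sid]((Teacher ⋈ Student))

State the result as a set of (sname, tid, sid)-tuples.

Natural join on sname: {(Ned, 35, 35), (Sam, 20, 10), (Sam, 20, 11), (Sam, 20, 15), (Sam, 20, 17), (Sam, 20, 35), (Sam, 20, 5)}
Projecting to sname, tid, sid: {(Ned, 35, 35), (Sam, 10, 20), (Sam, 11, 20), (Sam, 15, 20), (Sam, 17, 20), (Sam, 35, 20), (Sam, 5, 20)}

{(Ned, 35, 35), (Sam, 10, 20), (Sam, 11, 20), (Sam, 15, 20), (Sam, 17, 20), (Sam, 35, 20), (Sam, 5, 20)}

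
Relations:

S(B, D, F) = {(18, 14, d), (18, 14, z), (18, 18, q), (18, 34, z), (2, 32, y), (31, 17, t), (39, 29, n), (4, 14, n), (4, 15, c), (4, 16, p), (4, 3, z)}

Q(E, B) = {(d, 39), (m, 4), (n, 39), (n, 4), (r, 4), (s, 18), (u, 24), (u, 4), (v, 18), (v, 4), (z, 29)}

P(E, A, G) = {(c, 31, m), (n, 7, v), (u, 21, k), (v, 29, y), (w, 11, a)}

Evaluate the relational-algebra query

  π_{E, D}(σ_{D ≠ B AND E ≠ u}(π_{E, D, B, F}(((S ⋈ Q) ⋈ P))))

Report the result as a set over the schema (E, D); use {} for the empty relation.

{(n, 14), (n, 15), (n, 16), (n, 29), (n, 3), (v, 14), (v, 15), (v, 16), (v, 3), (v, 34)}

Natural join on B: {(18, 14, d, s), (18, 14, d, v), (18, 14, z, s), (18, 14, z, v), (18, 18, q, s), (18, 18, q, v), (18, 34, z, s), (18, 34, z, v), (39, 29, n, d), (39, 29, n, n), (4, 14, n, m), (4, 14, n, n), (4, 14, n, r), (4, 14, n, u), (4, 14, n, v), (4, 15, c, m), (4, 15, c, n), (4, 15, c, r), (4, 15, c, u), (4, 15, c, v), (4, 16, p, m), (4, 16, p, n), (4, 16, p, r), (4, 16, p, u), (4, 16, p, v), (4, 3, z, m), (4, 3, z, n), (4, 3, z, r), (4, 3, z, u), (4, 3, z, v)}
Natural join on E: {(18, 14, d, v, 29, y), (18, 14, z, v, 29, y), (18, 18, q, v, 29, y), (18, 34, z, v, 29, y), (39, 29, n, n, 7, v), (4, 14, n, n, 7, v), (4, 14, n, u, 21, k), (4, 14, n, v, 29, y), (4, 15, c, n, 7, v), (4, 15, c, u, 21, k), (4, 15, c, v, 29, y), (4, 16, p, n, 7, v), (4, 16, p, u, 21, k), (4, 16, p, v, 29, y), (4, 3, z, n, 7, v), (4, 3, z, u, 21, k), (4, 3, z, v, 29, y)}
π_{E, D, B, F} gives {(n, 14, 4, n), (n, 15, 4, c), (n, 16, 4, p), (n, 29, 39, n), (n, 3, 4, z), (u, 14, 4, n), (u, 15, 4, c), (u, 16, 4, p), (u, 3, 4, z), (v, 14, 18, d), (v, 14, 18, z), (v, 14, 4, n), (v, 15, 4, c), (v, 16, 4, p), (v, 18, 18, q), (v, 3, 4, z), (v, 34, 18, z)}.
σ[D ≠ B AND E ≠ u]: keep tuples satisfying D ≠ B AND E ≠ u → {(n, 14, 4, n), (n, 15, 4, c), (n, 16, 4, p), (n, 29, 39, n), (n, 3, 4, z), (v, 14, 18, d), (v, 14, 18, z), (v, 14, 4, n), (v, 15, 4, c), (v, 16, 4, p), (v, 3, 4, z), (v, 34, 18, z)}
π_{E, D} gives {(n, 14), (n, 15), (n, 16), (n, 29), (n, 3), (v, 14), (v, 15), (v, 16), (v, 3), (v, 34)} (2 duplicate(s) eliminated).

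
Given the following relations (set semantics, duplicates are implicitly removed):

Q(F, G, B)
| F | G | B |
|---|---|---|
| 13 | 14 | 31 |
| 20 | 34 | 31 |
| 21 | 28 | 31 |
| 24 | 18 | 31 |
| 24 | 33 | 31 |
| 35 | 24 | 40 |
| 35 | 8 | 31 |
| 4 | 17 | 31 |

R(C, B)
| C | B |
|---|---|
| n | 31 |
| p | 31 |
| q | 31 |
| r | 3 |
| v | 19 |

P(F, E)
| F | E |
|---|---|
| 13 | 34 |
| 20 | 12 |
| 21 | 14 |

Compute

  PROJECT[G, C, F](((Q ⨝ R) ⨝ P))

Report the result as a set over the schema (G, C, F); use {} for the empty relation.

{(14, n, 13), (14, p, 13), (14, q, 13), (28, n, 21), (28, p, 21), (28, q, 21), (34, n, 20), (34, p, 20), (34, q, 20)}

Natural join on B: {(13, 14, 31, n), (13, 14, 31, p), (13, 14, 31, q), (20, 34, 31, n), (20, 34, 31, p), (20, 34, 31, q), (21, 28, 31, n), (21, 28, 31, p), (21, 28, 31, q), (24, 18, 31, n), (24, 18, 31, p), (24, 18, 31, q), (24, 33, 31, n), (24, 33, 31, p), (24, 33, 31, q), (35, 8, 31, n), (35, 8, 31, p), (35, 8, 31, q), (4, 17, 31, n), (4, 17, 31, p), (4, 17, 31, q)}
Natural join on F: {(13, 14, 31, n, 34), (13, 14, 31, p, 34), (13, 14, 31, q, 34), (20, 34, 31, n, 12), (20, 34, 31, p, 12), (20, 34, 31, q, 12), (21, 28, 31, n, 14), (21, 28, 31, p, 14), (21, 28, 31, q, 14)}
π[G, C, F]: project onto (G, C, F) → {(14, n, 13), (14, p, 13), (14, q, 13), (28, n, 21), (28, p, 21), (28, q, 21), (34, n, 20), (34, p, 20), (34, q, 20)}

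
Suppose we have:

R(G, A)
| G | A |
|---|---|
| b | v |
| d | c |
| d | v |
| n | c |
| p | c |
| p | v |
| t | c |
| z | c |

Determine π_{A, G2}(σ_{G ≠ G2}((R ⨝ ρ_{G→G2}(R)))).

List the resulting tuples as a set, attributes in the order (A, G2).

{(c, d), (c, n), (c, p), (c, t), (c, z), (v, b), (v, d), (v, p)}

ρ[G→G2]: schema becomes (G2, A); tuples unchanged.
Joining R and ρ_{G→G2}(R) on A yields {(b, v, b), (b, v, d), (b, v, p), (d, c, d), (d, c, n), (d, c, p), (d, c, t), (d, c, z), (d, v, b), (d, v, d), (d, v, p), (n, c, d), (n, c, n), (n, c, p), (n, c, t), (n, c, z), (p, c, d), (p, c, n), (p, c, p), (p, c, t), (p, c, z), (p, v, b), (p, v, d), (p, v, p), (t, c, d), (t, c, n), (t, c, p), (t, c, t), (t, c, z), (z, c, d), (z, c, n), (z, c, p), (z, c, t), (z, c, z)}.
Apply σ_{G ≠ G2}; surviving tuples: {(b, v, d), (b, v, p), (d, c, n), (d, c, p), (d, c, t), (d, c, z), (d, v, b), (d, v, p), (n, c, d), (n, c, p), (n, c, t), (n, c, z), (p, c, d), (p, c, n), (p, c, t), (p, c, z), (p, v, b), (p, v, d), (t, c, d), (t, c, n), (t, c, p), (t, c, z), (z, c, d), (z, c, n), (z, c, p), (z, c, t)}
Keep only column(s) A, G2 (18 duplicate(s) eliminated): {(c, d), (c, n), (c, p), (c, t), (c, z), (v, b), (v, d), (v, p)}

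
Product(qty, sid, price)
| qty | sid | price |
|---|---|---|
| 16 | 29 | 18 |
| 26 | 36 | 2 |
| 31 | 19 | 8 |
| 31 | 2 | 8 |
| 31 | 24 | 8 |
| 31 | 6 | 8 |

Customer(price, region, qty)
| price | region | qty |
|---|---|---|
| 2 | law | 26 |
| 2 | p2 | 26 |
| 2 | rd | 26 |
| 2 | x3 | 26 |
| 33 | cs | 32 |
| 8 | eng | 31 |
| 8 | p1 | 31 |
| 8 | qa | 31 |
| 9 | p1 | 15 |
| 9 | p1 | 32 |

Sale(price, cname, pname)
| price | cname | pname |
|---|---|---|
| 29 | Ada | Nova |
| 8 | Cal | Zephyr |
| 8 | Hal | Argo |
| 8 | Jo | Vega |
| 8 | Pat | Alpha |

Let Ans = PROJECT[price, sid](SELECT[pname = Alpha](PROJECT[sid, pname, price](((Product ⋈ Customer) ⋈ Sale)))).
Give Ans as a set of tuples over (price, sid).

{(8, 19), (8, 2), (8, 24), (8, 6)}

Joining Product and Customer on qty, price yields {(26, 36, 2, law), (26, 36, 2, p2), (26, 36, 2, rd), (26, 36, 2, x3), (31, 19, 8, eng), (31, 19, 8, p1), (31, 19, 8, qa), (31, 2, 8, eng), (31, 2, 8, p1), (31, 2, 8, qa), (31, 24, 8, eng), (31, 24, 8, p1), (31, 24, 8, qa), (31, 6, 8, eng), (31, 6, 8, p1), (31, 6, 8, qa)}.
Joining (Product ⋈ Customer) and Sale on price yields {(31, 19, 8, eng, Cal, Zephyr), (31, 19, 8, eng, Hal, Argo), (31, 19, 8, eng, Jo, Vega), (31, 19, 8, eng, Pat, Alpha), (31, 19, 8, p1, Cal, Zephyr), (31, 19, 8, p1, Hal, Argo), (31, 19, 8, p1, Jo, Vega), (31, 19, 8, p1, Pat, Alpha), (31, 19, 8, qa, Cal, Zephyr), (31, 19, 8, qa, Hal, Argo), (31, 19, 8, qa, Jo, Vega), (31, 19, 8, qa, Pat, Alpha), (31, 2, 8, eng, Cal, Zephyr), (31, 2, 8, eng, Hal, Argo), (31, 2, 8, eng, Jo, Vega), (31, 2, 8, eng, Pat, Alpha), (31, 2, 8, p1, Cal, Zephyr), (31, 2, 8, p1, Hal, Argo), (31, 2, 8, p1, Jo, Vega), (31, 2, 8, p1, Pat, Alpha), (31, 2, 8, qa, Cal, Zephyr), (31, 2, 8, qa, Hal, Argo), (31, 2, 8, qa, Jo, Vega), (31, 2, 8, qa, Pat, Alpha), (31, 24, 8, eng, Cal, Zephyr), (31, 24, 8, eng, Hal, Argo), (31, 24, 8, eng, Jo, Vega), (31, 24, 8, eng, Pat, Alpha), (31, 24, 8, p1, Cal, Zephyr), (31, 24, 8, p1, Hal, Argo), (31, 24, 8, p1, Jo, Vega), (31, 24, 8, p1, Pat, Alpha), (31, 24, 8, qa, Cal, Zephyr), (31, 24, 8, qa, Hal, Argo), (31, 24, 8, qa, Jo, Vega), (31, 24, 8, qa, Pat, Alpha), (31, 6, 8, eng, Cal, Zephyr), (31, 6, 8, eng, Hal, Argo), (31, 6, 8, eng, Jo, Vega), (31, 6, 8, eng, Pat, Alpha), (31, 6, 8, p1, Cal, Zephyr), (31, 6, 8, p1, Hal, Argo), (31, 6, 8, p1, Jo, Vega), (31, 6, 8, p1, Pat, Alpha), (31, 6, 8, qa, Cal, Zephyr), (31, 6, 8, qa, Hal, Argo), (31, 6, 8, qa, Jo, Vega), (31, 6, 8, qa, Pat, Alpha)}.
Projecting to sid, pname, price (32 duplicate(s) eliminated): {(19, Alpha, 8), (19, Argo, 8), (19, Vega, 8), (19, Zephyr, 8), (2, Alpha, 8), (2, Argo, 8), (2, Vega, 8), (2, Zephyr, 8), (24, Alpha, 8), (24, Argo, 8), (24, Vega, 8), (24, Zephyr, 8), (6, Alpha, 8), (6, Argo, 8), (6, Vega, 8), (6, Zephyr, 8)}
Apply σ_{pname = Alpha}; surviving tuples: {(19, Alpha, 8), (2, Alpha, 8), (24, Alpha, 8), (6, Alpha, 8)}
Projecting to price, sid: {(8, 19), (8, 2), (8, 24), (8, 6)}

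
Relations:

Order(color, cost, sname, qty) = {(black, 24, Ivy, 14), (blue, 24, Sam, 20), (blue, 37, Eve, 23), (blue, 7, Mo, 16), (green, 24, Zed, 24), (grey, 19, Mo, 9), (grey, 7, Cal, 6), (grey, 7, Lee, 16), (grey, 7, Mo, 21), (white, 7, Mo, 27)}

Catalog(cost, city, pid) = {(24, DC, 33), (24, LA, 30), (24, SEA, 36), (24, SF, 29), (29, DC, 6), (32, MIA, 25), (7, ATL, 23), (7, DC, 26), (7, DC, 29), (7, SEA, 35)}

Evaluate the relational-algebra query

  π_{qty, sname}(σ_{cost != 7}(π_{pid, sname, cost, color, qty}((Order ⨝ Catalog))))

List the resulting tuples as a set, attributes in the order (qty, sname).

Order ⋈ Catalog (natural join on cost): {(black, 24, Ivy, 14, DC, 33), (black, 24, Ivy, 14, LA, 30), (black, 24, Ivy, 14, SEA, 36), (black, 24, Ivy, 14, SF, 29), (blue, 24, Sam, 20, DC, 33), (blue, 24, Sam, 20, LA, 30), (blue, 24, Sam, 20, SEA, 36), (blue, 24, Sam, 20, SF, 29), (blue, 7, Mo, 16, ATL, 23), (blue, 7, Mo, 16, DC, 26), (blue, 7, Mo, 16, DC, 29), (blue, 7, Mo, 16, SEA, 35), (green, 24, Zed, 24, DC, 33), (green, 24, Zed, 24, LA, 30), (green, 24, Zed, 24, SEA, 36), (green, 24, Zed, 24, SF, 29), (grey, 7, Cal, 6, ATL, 23), (grey, 7, Cal, 6, DC, 26), (grey, 7, Cal, 6, DC, 29), (grey, 7, Cal, 6, SEA, 35), (grey, 7, Lee, 16, ATL, 23), (grey, 7, Lee, 16, DC, 26), (grey, 7, Lee, 16, DC, 29), (grey, 7, Lee, 16, SEA, 35), (grey, 7, Mo, 21, ATL, 23), (grey, 7, Mo, 21, DC, 26), (grey, 7, Mo, 21, DC, 29), (grey, 7, Mo, 21, SEA, 35), (white, 7, Mo, 27, ATL, 23), (white, 7, Mo, 27, DC, 26), (white, 7, Mo, 27, DC, 29), (white, 7, Mo, 27, SEA, 35)}
Projecting to pid, sname, cost, color, qty: {(23, Cal, 7, grey, 6), (23, Lee, 7, grey, 16), (23, Mo, 7, blue, 16), (23, Mo, 7, grey, 21), (23, Mo, 7, white, 27), (26, Cal, 7, grey, 6), (26, Lee, 7, grey, 16), (26, Mo, 7, blue, 16), (26, Mo, 7, grey, 21), (26, Mo, 7, white, 27), (29, Cal, 7, grey, 6), (29, Ivy, 24, black, 14), (29, Lee, 7, grey, 16), (29, Mo, 7, blue, 16), (29, Mo, 7, grey, 21), (29, Mo, 7, white, 27), (29, Sam, 24, blue, 20), (29, Zed, 24, green, 24), (30, Ivy, 24, black, 14), (30, Sam, 24, blue, 20), (30, Zed, 24, green, 24), (33, Ivy, 24, black, 14), (33, Sam, 24, blue, 20), (33, Zed, 24, green, 24), (35, Cal, 7, grey, 6), (35, Lee, 7, grey, 16), (35, Mo, 7, blue, 16), (35, Mo, 7, grey, 21), (35, Mo, 7, white, 27), (36, Ivy, 24, black, 14), (36, Sam, 24, blue, 20), (36, Zed, 24, green, 24)}
Filtering on cost != 7 leaves {(29, Ivy, 24, black, 14), (29, Sam, 24, blue, 20), (29, Zed, 24, green, 24), (30, Ivy, 24, black, 14), (30, Sam, 24, blue, 20), (30, Zed, 24, green, 24), (33, Ivy, 24, black, 14), (33, Sam, 24, blue, 20), (33, Zed, 24, green, 24), (36, Ivy, 24, black, 14), (36, Sam, 24, blue, 20), (36, Zed, 24, green, 24)}.
Projecting to qty, sname (9 duplicate(s) eliminated): {(14, Ivy), (20, Sam), (24, Zed)}

{(14, Ivy), (20, Sam), (24, Zed)}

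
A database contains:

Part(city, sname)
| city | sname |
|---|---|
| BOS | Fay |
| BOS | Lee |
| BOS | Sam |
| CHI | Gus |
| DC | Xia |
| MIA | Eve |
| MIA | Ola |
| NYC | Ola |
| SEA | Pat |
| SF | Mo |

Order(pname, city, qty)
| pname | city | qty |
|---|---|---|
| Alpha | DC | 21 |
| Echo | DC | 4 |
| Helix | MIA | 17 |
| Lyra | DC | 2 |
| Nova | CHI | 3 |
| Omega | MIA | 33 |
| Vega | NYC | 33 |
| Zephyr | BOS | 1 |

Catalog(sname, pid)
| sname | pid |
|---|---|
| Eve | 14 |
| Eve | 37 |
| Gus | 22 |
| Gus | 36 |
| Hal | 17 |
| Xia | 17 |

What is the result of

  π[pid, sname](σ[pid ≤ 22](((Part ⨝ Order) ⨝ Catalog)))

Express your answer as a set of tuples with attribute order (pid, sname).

{(14, Eve), (17, Xia), (22, Gus)}

Part ⋈ Order (natural join on city): {(BOS, Fay, Zephyr, 1), (BOS, Lee, Zephyr, 1), (BOS, Sam, Zephyr, 1), (CHI, Gus, Nova, 3), (DC, Xia, Alpha, 21), (DC, Xia, Echo, 4), (DC, Xia, Lyra, 2), (MIA, Eve, Helix, 17), (MIA, Eve, Omega, 33), (MIA, Ola, Helix, 17), (MIA, Ola, Omega, 33), (NYC, Ola, Vega, 33)}
(Part ⨝ Order) ⋈ Catalog (natural join on sname): {(CHI, Gus, Nova, 3, 22), (CHI, Gus, Nova, 3, 36), (DC, Xia, Alpha, 21, 17), (DC, Xia, Echo, 4, 17), (DC, Xia, Lyra, 2, 17), (MIA, Eve, Helix, 17, 14), (MIA, Eve, Helix, 17, 37), (MIA, Eve, Omega, 33, 14), (MIA, Eve, Omega, 33, 37)}
Selection pid ≤ 22: {(CHI, Gus, Nova, 3, 22), (DC, Xia, Alpha, 21, 17), (DC, Xia, Echo, 4, 17), (DC, Xia, Lyra, 2, 17), (MIA, Eve, Helix, 17, 14), (MIA, Eve, Omega, 33, 14)}
Keep only column(s) pid, sname (3 duplicate(s) eliminated): {(14, Eve), (17, Xia), (22, Gus)}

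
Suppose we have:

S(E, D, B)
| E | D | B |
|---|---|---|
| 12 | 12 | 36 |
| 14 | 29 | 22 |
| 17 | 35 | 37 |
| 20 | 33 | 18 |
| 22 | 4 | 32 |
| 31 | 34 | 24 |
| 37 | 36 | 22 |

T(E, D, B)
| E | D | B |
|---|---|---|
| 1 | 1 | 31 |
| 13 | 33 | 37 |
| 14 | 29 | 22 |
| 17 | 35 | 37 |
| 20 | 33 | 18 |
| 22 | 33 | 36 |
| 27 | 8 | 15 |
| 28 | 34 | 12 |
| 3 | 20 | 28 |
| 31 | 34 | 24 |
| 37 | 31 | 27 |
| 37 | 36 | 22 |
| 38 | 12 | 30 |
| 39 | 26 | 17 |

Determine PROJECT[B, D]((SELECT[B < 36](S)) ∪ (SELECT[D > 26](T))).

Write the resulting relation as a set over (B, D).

{(12, 34), (18, 33), (22, 29), (22, 36), (24, 34), (27, 31), (32, 4), (36, 33), (37, 33), (37, 35)}

Filtering on B < 36 leaves {(14, 29, 22), (20, 33, 18), (22, 4, 32), (31, 34, 24), (37, 36, 22)}.
Filtering on D > 26 leaves {(13, 33, 37), (14, 29, 22), (17, 35, 37), (20, 33, 18), (22, 33, 36), (28, 34, 12), (31, 34, 24), (37, 31, 27), (37, 36, 22)}.
Taking the union: {(13, 33, 37), (14, 29, 22), (17, 35, 37), (20, 33, 18), (22, 33, 36), (22, 4, 32), (28, 34, 12), (31, 34, 24), (37, 31, 27), (37, 36, 22)}
π[B, D]: project onto (B, D) → {(12, 34), (18, 33), (22, 29), (22, 36), (24, 34), (27, 31), (32, 4), (36, 33), (37, 33), (37, 35)}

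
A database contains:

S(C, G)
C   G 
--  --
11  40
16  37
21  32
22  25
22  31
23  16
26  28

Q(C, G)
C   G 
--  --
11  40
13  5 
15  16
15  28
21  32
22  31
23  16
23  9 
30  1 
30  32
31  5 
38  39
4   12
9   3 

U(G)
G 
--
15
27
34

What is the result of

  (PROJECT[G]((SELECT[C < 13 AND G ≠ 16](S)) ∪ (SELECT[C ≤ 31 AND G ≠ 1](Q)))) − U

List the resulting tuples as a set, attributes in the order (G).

{12, 16, 28, 3, 31, 32, 40, 5, 9}

σ[C < 13 AND G ≠ 16]: keep tuples satisfying C < 13 AND G ≠ 16 → {(11, 40)}
σ[C ≤ 31 AND G ≠ 1]: keep tuples satisfying C ≤ 31 AND G ≠ 1 → {(11, 40), (13, 5), (15, 16), (15, 28), (21, 32), (22, 31), (23, 16), (23, 9), (30, 32), (31, 5), (4, 12), (9, 3)}
Union: {(11, 40)} with {(11, 40), (13, 5), (15, 16), (15, 28), (21, 32), (22, 31), (23, 16), (23, 9), (30, 32), (31, 5), (4, 12), (9, 3)} → {(11, 40), (13, 5), (15, 16), (15, 28), (21, 32), (22, 31), (23, 16), (23, 9), (30, 32), (31, 5), (4, 12), (9, 3)}
π[G]: project onto (G) (3 duplicate(s) eliminated) → {12, 16, 28, 3, 31, 32, 40, 5, 9}
Difference: {12, 16, 28, 3, 31, 32, 40, 5, 9} with {15, 27, 34} → {12, 16, 28, 3, 31, 32, 40, 5, 9}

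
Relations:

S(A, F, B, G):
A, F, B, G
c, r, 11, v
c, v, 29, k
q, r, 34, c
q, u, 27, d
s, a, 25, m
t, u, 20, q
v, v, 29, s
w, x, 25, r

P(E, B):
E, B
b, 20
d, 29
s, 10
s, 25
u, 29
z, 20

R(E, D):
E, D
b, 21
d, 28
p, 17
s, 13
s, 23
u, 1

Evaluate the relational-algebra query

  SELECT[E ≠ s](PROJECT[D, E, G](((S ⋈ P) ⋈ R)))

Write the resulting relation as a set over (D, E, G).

{(1, u, k), (1, u, s), (21, b, q), (28, d, k), (28, d, s)}

S ⋈ P (natural join on B): {(c, v, 29, k, d), (c, v, 29, k, u), (s, a, 25, m, s), (t, u, 20, q, b), (t, u, 20, q, z), (v, v, 29, s, d), (v, v, 29, s, u), (w, x, 25, r, s)}
(S ⋈ P) ⋈ R (natural join on E): {(c, v, 29, k, d, 28), (c, v, 29, k, u, 1), (s, a, 25, m, s, 13), (s, a, 25, m, s, 23), (t, u, 20, q, b, 21), (v, v, 29, s, d, 28), (v, v, 29, s, u, 1), (w, x, 25, r, s, 13), (w, x, 25, r, s, 23)}
π[D, E, G]: project onto (D, E, G) → {(1, u, k), (1, u, s), (13, s, m), (13, s, r), (21, b, q), (23, s, m), (23, s, r), (28, d, k), (28, d, s)}
Filtering on E ≠ s leaves {(1, u, k), (1, u, s), (21, b, q), (28, d, k), (28, d, s)}.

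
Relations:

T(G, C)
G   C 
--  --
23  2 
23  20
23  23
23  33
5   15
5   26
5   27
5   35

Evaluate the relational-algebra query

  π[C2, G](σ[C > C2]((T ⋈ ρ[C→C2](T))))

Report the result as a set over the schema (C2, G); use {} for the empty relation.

ρ[C→C2]: schema becomes (G, C2); tuples unchanged.
Joining T and ρ[C→C2](T) on G yields {(23, 2, 2), (23, 2, 20), (23, 2, 23), (23, 2, 33), (23, 20, 2), (23, 20, 20), (23, 20, 23), (23, 20, 33), (23, 23, 2), (23, 23, 20), (23, 23, 23), (23, 23, 33), (23, 33, 2), (23, 33, 20), (23, 33, 23), (23, 33, 33), (5, 15, 15), (5, 15, 26), (5, 15, 27), (5, 15, 35), (5, 26, 15), (5, 26, 26), (5, 26, 27), (5, 26, 35), (5, 27, 15), (5, 27, 26), (5, 27, 27), (5, 27, 35), (5, 35, 15), (5, 35, 26), (5, 35, 27), (5, 35, 35)}.
Selection C > C2: {(23, 20, 2), (23, 23, 2), (23, 23, 20), (23, 33, 2), (23, 33, 20), (23, 33, 23), (5, 26, 15), (5, 27, 15), (5, 27, 26), (5, 35, 15), (5, 35, 26), (5, 35, 27)}
Keep only column(s) C2, G (6 duplicate(s) eliminated): {(15, 5), (2, 23), (20, 23), (23, 23), (26, 5), (27, 5)}

{(15, 5), (2, 23), (20, 23), (23, 23), (26, 5), (27, 5)}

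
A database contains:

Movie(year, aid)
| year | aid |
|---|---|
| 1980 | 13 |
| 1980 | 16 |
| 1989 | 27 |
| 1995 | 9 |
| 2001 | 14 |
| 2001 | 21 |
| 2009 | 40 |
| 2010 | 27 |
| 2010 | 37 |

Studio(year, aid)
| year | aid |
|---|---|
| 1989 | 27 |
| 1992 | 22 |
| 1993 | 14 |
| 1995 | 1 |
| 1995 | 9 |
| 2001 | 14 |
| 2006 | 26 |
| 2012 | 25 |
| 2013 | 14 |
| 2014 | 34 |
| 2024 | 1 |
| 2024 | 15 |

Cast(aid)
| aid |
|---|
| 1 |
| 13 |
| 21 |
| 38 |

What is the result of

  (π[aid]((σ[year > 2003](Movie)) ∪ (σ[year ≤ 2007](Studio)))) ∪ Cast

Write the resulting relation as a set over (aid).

σ[year > 2003]: keep tuples satisfying year > 2003 → {(2009, 40), (2010, 27), (2010, 37)}
σ[year ≤ 2007]: keep tuples satisfying year ≤ 2007 → {(1989, 27), (1992, 22), (1993, 14), (1995, 1), (1995, 9), (2001, 14), (2006, 26)}
Union: {(2009, 40), (2010, 27), (2010, 37)} with {(1989, 27), (1992, 22), (1993, 14), (1995, 1), (1995, 9), (2001, 14), (2006, 26)} → {(1989, 27), (1992, 22), (1993, 14), (1995, 1), (1995, 9), (2001, 14), (2006, 26), (2009, 40), (2010, 27), (2010, 37)}
π_{aid} gives {1, 14, 22, 26, 27, 37, 40, 9} (2 duplicate(s) eliminated).
Union: {1, 14, 22, 26, 27, 37, 40, 9} with {1, 13, 21, 38} → {1, 13, 14, 21, 22, 26, 27, 37, 38, 40, 9}

{1, 13, 14, 21, 22, 26, 27, 37, 38, 40, 9}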